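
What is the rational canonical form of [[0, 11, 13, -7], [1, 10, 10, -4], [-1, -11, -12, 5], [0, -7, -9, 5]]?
The invariant factors of A (the non-unit diagonal entries of the Smith normal form of xI - A over ℚ[x]) are (x - 2)(x + 1)(x^2 - 2x - 1), each dividing the next. The characteristic polynomial is their product, (x - 2)(x + 1)(x^2 - 2x - 1).

The rational canonical form is the block-diagonal matrix of companion matrices C(f_i):
R = [[0, 0, 0, -2], [1, 0, 0, -5], [0, 1, 0, 1], [0, 0, 1, 3]].

Note the characteristic polynomial does not split into linear factors over ℚ, so A has no Jordan form over ℚ; the rational canonical form exists over any field.

R = [[0, 0, 0, -2], [1, 0, 0, -5], [0, 1, 0, 1], [0, 0, 1, 3]]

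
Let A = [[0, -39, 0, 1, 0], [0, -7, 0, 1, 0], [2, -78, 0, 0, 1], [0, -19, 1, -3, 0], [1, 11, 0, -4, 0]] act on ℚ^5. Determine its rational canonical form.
The invariant factors of A (the non-unit diagonal entries of the Smith normal form of xI - A over ℚ[x]) are (x + 2)^5, each dividing the next. The characteristic polynomial is their product, (x + 2)^5.

The rational canonical form is the block-diagonal matrix of companion matrices C(f_i):
R = [[0, 0, 0, 0, -32], [1, 0, 0, 0, -80], [0, 1, 0, 0, -80], [0, 0, 1, 0, -40], [0, 0, 0, 1, -10]].

R = [[0, 0, 0, 0, -32], [1, 0, 0, 0, -80], [0, 1, 0, 0, -80], [0, 0, 1, 0, -40], [0, 0, 0, 1, -10]]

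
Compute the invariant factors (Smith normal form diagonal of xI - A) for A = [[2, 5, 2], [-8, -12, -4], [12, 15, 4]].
x + 2, (x + 2)^2

The Jordan structure of A has elementary divisors (x + 2)^2, (x + 2). Arranging the block sizes at each eigenvalue in decreasing order and taking row products gives the invariant factors.

Invariant factors (smallest first, each dividing the next): x + 2, (x + 2)^2.

Check: the last factor (x + 2)^2 is the minimal polynomial, and the product (x + 2)^3 is the characteristic polynomial.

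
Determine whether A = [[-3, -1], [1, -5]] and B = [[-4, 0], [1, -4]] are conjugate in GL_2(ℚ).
Yes.

Two matrices over a field are similar if and only if they have the same invariant factors.

Both A and B have characteristic polynomial (x + 4)^2 and minimal polynomial (x + 4)^2. Computing further, both have invariant factors (x + 4)^2. Hence A and B are similar.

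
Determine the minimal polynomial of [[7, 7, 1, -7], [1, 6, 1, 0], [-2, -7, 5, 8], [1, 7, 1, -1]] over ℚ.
m_A(x) = (x - 6)^3(x + 1)

The characteristic polynomial factors as (x - 6)^3(x + 1). The minimal polynomial is ∏(x - λ)^{k_λ} where k_λ is the size of the largest Jordan block at λ.

For λ = -1: rank(A + I) = 3, and the largest Jordan block has size 1 (the smallest k with rank((A + I)^k) = rank((A + I)^(k+1))).
For λ = 6: rank(A - 6I) = 3, and the largest Jordan block has size 3 (the smallest k with rank((A - 6I)^k) = rank((A - 6I)^(k+1))).

So m_A(x) = (x - 6)^3(x + 1).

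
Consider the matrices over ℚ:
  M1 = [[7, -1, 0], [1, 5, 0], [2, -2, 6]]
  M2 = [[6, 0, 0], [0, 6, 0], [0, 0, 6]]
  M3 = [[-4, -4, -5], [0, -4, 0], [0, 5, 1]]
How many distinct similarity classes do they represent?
3 classes: {M1}, {M2}, {M3}

Characteristic polynomials: χ_{M1} = (x - 6)^3, χ_{M2} = (x - 6)^3, χ_{M3} = (x - 1)(x + 4)^2.

{M1}: invariant factors x - 6, (x - 6)^2.

{M2}: invariant factors x - 6, x - 6, x - 6.

{M3}: invariant factors (x - 1)(x + 4)^2.

Matrices are similar if and only if their invariant-factor lists agree; the partition into similarity classes is {M1}, {M2}, {M3}.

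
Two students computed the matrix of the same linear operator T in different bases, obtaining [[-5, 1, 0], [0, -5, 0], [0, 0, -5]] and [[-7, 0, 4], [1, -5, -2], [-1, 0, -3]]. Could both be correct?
Two matrices over a field are similar if and only if they have the same invariant factors.

Both A and B have characteristic polynomial (x + 5)^3 and minimal polynomial (x + 5)^2. Computing further, both have invariant factors x + 5, (x + 5)^2. Hence A and B are similar.

Yes.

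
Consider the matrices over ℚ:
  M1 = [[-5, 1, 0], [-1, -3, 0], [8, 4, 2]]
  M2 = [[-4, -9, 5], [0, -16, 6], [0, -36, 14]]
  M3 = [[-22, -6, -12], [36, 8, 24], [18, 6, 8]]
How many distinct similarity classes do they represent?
2 classes: {M1, M2}, {M3}

Characteristic polynomials: χ_{M1} = (x - 2)(x + 4)^2, χ_{M2} = (x - 2)(x + 4)^2, χ_{M3} = (x - 2)(x + 4)^2.

{M1, M2}: invariant factors (x - 2)(x + 4)^2.

{M3}: invariant factors x + 4, (x - 2)(x + 4).

Matrices are similar if and only if their invariant-factor lists agree; the partition into similarity classes is {M1, M2}, {M3}.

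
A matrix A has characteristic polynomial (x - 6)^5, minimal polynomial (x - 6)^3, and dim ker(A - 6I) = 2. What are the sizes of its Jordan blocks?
λ = 6: algebraic multiplicity 5 (exponent in χ_A), largest block size 3 (exponent in m_A), 2 blocks (geometric multiplicity). These force block sizes [3, 2].

Jordan blocks: (6, 3), (6, 2)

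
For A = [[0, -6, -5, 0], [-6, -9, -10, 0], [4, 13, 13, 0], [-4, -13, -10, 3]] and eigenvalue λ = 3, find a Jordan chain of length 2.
We seek v_1 ∈ ker((A - 3I)^2) \ ker(A - 3I), then set v_{i+1} = (A - 3I) v_i.

One such chain is v_1 = [[-1, -1, 2, -2]]^T, v_2 = [[-1, -2, 3, -3]]^T. Check: (A - 3I) v_2 = [[0, 0, 0, 0]]^T = 0.

v_1 = [[-1, -1, 2, -2]]^T, v_2 = [[-1, -2, 3, -3]]^T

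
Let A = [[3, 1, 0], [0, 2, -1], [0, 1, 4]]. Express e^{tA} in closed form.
A has Jordan form J = [[3, 1, 0], [0, 3, 1], [0, 0, 3]] with A = PJP^{-1}, so e^{tA} = P e^{tJ} P^{-1}.

For a Jordan block J_k(λ), e^{tJ_k(λ)} = e^{λt} · (I + tN + t^2 N^2/2! + ... + t^{k-1} N^{k-1}/(k-1)!) where N is the nilpotent superdiagonal part.

Assembling the blocks and conjugating back gives the entries of e^{tA} as shown above.

e^{tA} = [[e^{3*t}, t*(2 - t)*e^{3*t}/2, -t^2*e^{3*t}/2], [0, (1 - t)*e^{3*t}, -t*e^{3*t}], [0, t*e^{3*t}, (t + 1)*e^{3*t}]]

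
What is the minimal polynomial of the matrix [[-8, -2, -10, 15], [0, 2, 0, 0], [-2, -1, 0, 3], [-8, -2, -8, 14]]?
m_A(x) = (x - 2)^2

The characteristic polynomial factors as (x - 2)^4. The minimal polynomial is ∏(x - λ)^{k_λ} where k_λ is the size of the largest Jordan block at λ.

For λ = 2: rank(A - 2I) = 2, and the largest Jordan block has size 2 (the smallest k with rank((A - 2I)^k) = rank((A - 2I)^(k+1))).

So m_A(x) = (x - 2)^2.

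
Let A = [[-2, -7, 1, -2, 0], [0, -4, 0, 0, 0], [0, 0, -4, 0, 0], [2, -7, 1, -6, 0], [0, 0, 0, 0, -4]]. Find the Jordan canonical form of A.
The characteristic polynomial is det(xI - A) = (x + 4)^5, so the eigenvalues are -4 (algebraic multiplicity 5).

For λ = -4: rank(A + 4I) = 1, rank((A + 4I)^2) = 0. The eigenspace has dimension 5 - 1 = 4, so there are 4 Jordan blocks; the rank sequence gives block sizes [2, 1, 1, 1].

Assembling the blocks gives the Jordan form J above.

J = [[-4, 1, 0, 0, 0], [0, -4, 0, 0, 0], [0, 0, -4, 0, 0], [0, 0, 0, -4, 0], [0, 0, 0, 0, -4]]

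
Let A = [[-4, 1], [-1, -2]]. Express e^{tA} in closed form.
e^{tA} = [[(1 - t)*e^{-3*t}, t*e^{-3*t}], [-t*e^{-3*t}, (t + 1)*e^{-3*t}]]

A has Jordan form J = [[-3, 1], [0, -3]] with A = PJP^{-1}, so e^{tA} = P e^{tJ} P^{-1}.

For a Jordan block J_k(λ), e^{tJ_k(λ)} = e^{λt} · (I + tN + t^2 N^2/2! + ... + t^{k-1} N^{k-1}/(k-1)!) where N is the nilpotent superdiagonal part.

Assembling the blocks and conjugating back gives the entries of e^{tA} as shown above.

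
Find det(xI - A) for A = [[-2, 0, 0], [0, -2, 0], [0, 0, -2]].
xI - A = [[x + 2, 0, 0], [0, x + 2, 0], [0, 0, x + 2]].

Expanding det(xI - A) along the first row:
det(xI - A) = + (x + 2)·det([[x + 2, 0], [0, x + 2]]) - (0)·det([[0, 0], [0, x + 2]]) + (0)·det([[0, x + 2], [0, 0]]).

Evaluating gives χ_A(x) = x^3 + 6x^2 + 12x + 8 = (x + 2)^3.

χ_A(x) = (x + 2)^3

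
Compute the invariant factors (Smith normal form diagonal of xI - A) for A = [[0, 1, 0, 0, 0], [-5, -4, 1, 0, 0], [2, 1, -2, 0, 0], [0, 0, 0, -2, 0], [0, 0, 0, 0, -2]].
The Jordan structure of A has elementary divisors (x + 2)^3, (x + 2), (x + 2). Arranging the block sizes at each eigenvalue in decreasing order and taking row products gives the invariant factors.

Invariant factors (smallest first, each dividing the next): x + 2, x + 2, (x + 2)^3.

Check: the last factor (x + 2)^3 is the minimal polynomial, and the product (x + 2)^5 is the characteristic polynomial.

x + 2, x + 2, (x + 2)^3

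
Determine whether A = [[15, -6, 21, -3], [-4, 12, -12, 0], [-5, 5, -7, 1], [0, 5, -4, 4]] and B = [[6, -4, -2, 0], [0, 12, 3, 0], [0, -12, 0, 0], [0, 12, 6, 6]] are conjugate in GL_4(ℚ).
Both have characteristic polynomial (x - 6)^4 and minimal polynomial (x - 6)^2. But rank(A - 6I) = 2 for A while rank(B - 6I) = 1 for B, so the number of Jordan blocks at λ = 6 differs. A and B are not similar.

No.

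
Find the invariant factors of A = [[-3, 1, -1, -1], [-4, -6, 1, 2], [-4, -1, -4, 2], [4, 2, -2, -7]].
The Jordan structure of A has elementary divisors (x + 5)^2, (x + 5)^2. Arranging the block sizes at each eigenvalue in decreasing order and taking row products gives the invariant factors.

Invariant factors (smallest first, each dividing the next): (x + 5)^2, (x + 5)^2.

Check: the last factor (x + 5)^2 is the minimal polynomial, and the product (x + 5)^4 is the characteristic polynomial.

(x + 5)^2, (x + 5)^2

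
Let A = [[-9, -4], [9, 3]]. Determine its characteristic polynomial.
χ_A(x) = (x + 3)^2

xI - A = [[x + 9, 4], [-9, x - 3]].

Expanding det(xI - A) along the first row:
det(xI - A) = + (x + 9)·det([[x - 3]]) - (4)·det([[-9]]).

Evaluating gives χ_A(x) = x^2 + 6x + 9 = (x + 3)^2.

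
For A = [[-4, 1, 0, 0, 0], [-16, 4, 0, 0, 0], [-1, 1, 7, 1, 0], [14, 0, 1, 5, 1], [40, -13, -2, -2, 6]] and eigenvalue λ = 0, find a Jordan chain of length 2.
We seek v_1 ∈ ker(A^2) \ ker(A), then set v_{i+1} = A v_i.

One such chain is v_1 = [[0, 1, 0, -1, 2]]^T, v_2 = [[1, 4, 0, -3, 1]]^T. Check: A v_2 = [[0, 0, 0, 0, 0]]^T = 0.

v_1 = [[0, 1, 0, -1, 2]]^T, v_2 = [[1, 4, 0, -3, 1]]^T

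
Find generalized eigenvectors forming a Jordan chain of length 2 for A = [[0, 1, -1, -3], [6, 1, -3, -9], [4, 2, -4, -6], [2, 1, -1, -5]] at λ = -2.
We seek v_1 ∈ ker((A + 2I)^2) \ ker(A + 2I), then set v_{i+1} = (A + 2I) v_i.

One such chain is v_1 = [[0, 1, 0, 0]]^T, v_2 = [[1, 3, 2, 1]]^T. Check: (A + 2I) v_2 = [[0, 0, 0, 0]]^T = 0.

v_1 = [[0, 1, 0, 0]]^T, v_2 = [[1, 3, 2, 1]]^T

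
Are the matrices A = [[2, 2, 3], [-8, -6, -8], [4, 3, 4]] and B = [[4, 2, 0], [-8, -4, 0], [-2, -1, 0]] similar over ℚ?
No.

Both have characteristic polynomial x^3, but the minimal polynomial of A is x^3 while the minimal polynomial of B is x^2. The minimal polynomial is a similarity invariant, so A and B are not similar.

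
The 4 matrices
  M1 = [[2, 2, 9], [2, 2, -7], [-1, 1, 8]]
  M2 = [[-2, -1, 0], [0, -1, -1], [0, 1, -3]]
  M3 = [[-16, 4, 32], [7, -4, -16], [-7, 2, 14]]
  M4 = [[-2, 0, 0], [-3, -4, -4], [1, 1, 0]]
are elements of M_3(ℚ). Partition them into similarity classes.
Characteristic polynomials: χ_{M1} = (x - 4)^3, χ_{M2} = (x + 2)^3, χ_{M3} = (x + 2)^3, χ_{M4} = (x + 2)^3.

{M1}: invariant factors (x - 4)^3.

{M2, M4}: invariant factors (x + 2)^3.

{M3}: invariant factors x + 2, (x + 2)^2.

Matrices are similar if and only if their invariant-factor lists agree; the partition into similarity classes is {M1}, {M2, M4}, {M3}.

3 classes: {M1}, {M2, M4}, {M3}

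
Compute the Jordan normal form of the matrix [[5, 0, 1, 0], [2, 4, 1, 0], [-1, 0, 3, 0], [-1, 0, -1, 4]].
J = [[4, 1, 0, 0], [0, 4, 1, 0], [0, 0, 4, 0], [0, 0, 0, 4]]

The characteristic polynomial is det(xI - A) = (x - 4)^4, so the eigenvalues are 4 (algebraic multiplicity 4).

For λ = 4: rank(A - 4I) = 2, rank((A - 4I)^2) = 1, rank((A - 4I)^3) = 0. The eigenspace has dimension 4 - 2 = 2, so there are 2 Jordan blocks; the rank sequence gives block sizes [3, 1].

Assembling the blocks gives the Jordan form J above.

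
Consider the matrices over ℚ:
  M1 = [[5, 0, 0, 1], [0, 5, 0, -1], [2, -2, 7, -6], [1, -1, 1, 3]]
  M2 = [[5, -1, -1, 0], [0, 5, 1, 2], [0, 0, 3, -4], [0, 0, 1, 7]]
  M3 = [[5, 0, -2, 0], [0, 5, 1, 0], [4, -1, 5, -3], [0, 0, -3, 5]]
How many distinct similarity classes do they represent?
1 class: {M1, M2, M3}

Characteristic polynomials: χ_{M1} = (x - 5)^4, χ_{M2} = (x - 5)^4, χ_{M3} = (x - 5)^4.

{M1, M2, M3}: invariant factors x - 5, (x - 5)^3.

Matrices are similar if and only if their invariant-factor lists agree; the partition into similarity classes is {M1, M2, M3}.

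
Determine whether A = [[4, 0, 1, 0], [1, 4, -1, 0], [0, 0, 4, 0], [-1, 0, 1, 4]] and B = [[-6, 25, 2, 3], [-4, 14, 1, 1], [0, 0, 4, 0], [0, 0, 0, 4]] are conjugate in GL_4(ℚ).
Two matrices over a field are similar if and only if they have the same invariant factors.

Both A and B have characteristic polynomial (x - 4)^4 and minimal polynomial (x - 4)^3. Computing further, both have invariant factors x - 4, (x - 4)^3. Hence A and B are similar.

Yes.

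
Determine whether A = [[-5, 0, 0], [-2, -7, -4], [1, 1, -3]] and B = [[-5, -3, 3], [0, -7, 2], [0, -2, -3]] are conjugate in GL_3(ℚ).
Yes.

Two matrices over a field are similar if and only if they have the same invariant factors.

Both A and B have characteristic polynomial (x + 5)^3 and minimal polynomial (x + 5)^2. Computing further, both have invariant factors x + 5, (x + 5)^2. Hence A and B are similar.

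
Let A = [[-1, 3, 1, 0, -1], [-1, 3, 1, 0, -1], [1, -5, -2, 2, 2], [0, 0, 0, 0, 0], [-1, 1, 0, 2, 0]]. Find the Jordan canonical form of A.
The characteristic polynomial is det(xI - A) = x^5, so the eigenvalues are 0 (algebraic multiplicity 5).

For λ = 0: rank(A) = 2, rank(A^2) = 0. The eigenspace has dimension 5 - 2 = 3, so there are 3 Jordan blocks; the rank sequence gives block sizes [2, 2, 1].

Assembling the blocks gives the Jordan form J above.

J = [[0, 1, 0, 0, 0], [0, 0, 0, 0, 0], [0, 0, 0, 1, 0], [0, 0, 0, 0, 0], [0, 0, 0, 0, 0]]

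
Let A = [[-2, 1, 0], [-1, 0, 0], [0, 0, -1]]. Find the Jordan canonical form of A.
The characteristic polynomial is det(xI - A) = (x + 1)^3, so the eigenvalues are -1 (algebraic multiplicity 3).

For λ = -1: rank(A + I) = 1, rank((A + I)^2) = 0. The eigenspace has dimension 3 - 1 = 2, so there are 2 Jordan blocks; the rank sequence gives block sizes [2, 1].

Assembling the blocks gives the Jordan form J above.

J = [[-1, 1, 0], [0, -1, 0], [0, 0, -1]]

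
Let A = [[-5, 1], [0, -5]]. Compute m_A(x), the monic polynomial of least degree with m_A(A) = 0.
m_A(x) = (x + 5)^2

The characteristic polynomial factors as (x + 5)^2. The minimal polynomial is ∏(x - λ)^{k_λ} where k_λ is the size of the largest Jordan block at λ.

For λ = -5: rank(A + 5I) = 1, and the largest Jordan block has size 2 (the smallest k with rank((A + 5I)^k) = rank((A + 5I)^(k+1))).

So m_A(x) = (x + 5)^2.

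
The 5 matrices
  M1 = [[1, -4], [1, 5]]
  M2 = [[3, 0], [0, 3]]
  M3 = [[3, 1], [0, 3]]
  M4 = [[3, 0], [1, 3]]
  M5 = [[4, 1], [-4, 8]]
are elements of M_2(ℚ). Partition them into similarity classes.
Characteristic polynomials: χ_{M1} = (x - 3)^2, χ_{M2} = (x - 3)^2, χ_{M3} = (x - 3)^2, χ_{M4} = (x - 3)^2, χ_{M5} = (x - 6)^2.

{M1, M3, M4}: invariant factors (x - 3)^2.

{M2}: invariant factors x - 3, x - 3.

{M5}: invariant factors (x - 6)^2.

Matrices are similar if and only if their invariant-factor lists agree; the partition into similarity classes is {M1, M3, M4}, {M2}, {M5}.

3 classes: {M1, M3, M4}, {M2}, {M5}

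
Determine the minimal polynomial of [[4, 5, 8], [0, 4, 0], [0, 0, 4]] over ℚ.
m_A(x) = (x - 4)^2

The characteristic polynomial factors as (x - 4)^3. The minimal polynomial is ∏(x - λ)^{k_λ} where k_λ is the size of the largest Jordan block at λ.

For λ = 4: rank(A - 4I) = 1, and the largest Jordan block has size 2 (the smallest k with rank((A - 4I)^k) = rank((A - 4I)^(k+1))).

So m_A(x) = (x - 4)^2.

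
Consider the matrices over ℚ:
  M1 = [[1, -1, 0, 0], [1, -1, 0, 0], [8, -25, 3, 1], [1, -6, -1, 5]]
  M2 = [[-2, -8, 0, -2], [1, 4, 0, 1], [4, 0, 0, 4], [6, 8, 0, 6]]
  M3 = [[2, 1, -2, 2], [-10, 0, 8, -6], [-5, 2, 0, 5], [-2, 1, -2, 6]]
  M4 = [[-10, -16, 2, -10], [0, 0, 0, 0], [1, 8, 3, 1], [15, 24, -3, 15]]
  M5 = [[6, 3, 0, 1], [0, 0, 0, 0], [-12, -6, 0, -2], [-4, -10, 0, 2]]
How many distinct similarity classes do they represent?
Characteristic polynomials: χ_{M1} = x^2(x - 4)^2, χ_{M2} = x^2(x - 4)^2, χ_{M3} = x^2(x - 4)^2, χ_{M4} = x^2(x - 4)^2, χ_{M5} = x^2(x - 4)^2.

{M1, M3}: invariant factors x^2(x - 4)^2.

{M2, M4, M5}: invariant factors x, x(x - 4)^2.

Matrices are similar if and only if their invariant-factor lists agree; the partition into similarity classes is {M1, M3}, {M2, M4, M5}.

2 classes: {M1, M3}, {M2, M4, M5}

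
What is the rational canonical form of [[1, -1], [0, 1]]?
The invariant factors of A (the non-unit diagonal entries of the Smith normal form of xI - A over ℚ[x]) are (x - 1)^2, each dividing the next. The characteristic polynomial is their product, (x - 1)^2.

The rational canonical form is the block-diagonal matrix of companion matrices C(f_i):
R = [[0, -1], [1, 2]].

R = [[0, -1], [1, 2]]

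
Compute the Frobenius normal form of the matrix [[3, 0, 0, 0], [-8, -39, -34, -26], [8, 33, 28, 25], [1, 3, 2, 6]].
R = [[3, 0, 0, 0], [0, 0, 0, 48], [0, 1, 0, 8], [0, 0, 1, -5]]

The invariant factors of A (the non-unit diagonal entries of the Smith normal form of xI - A over ℚ[x]) are x - 3, (x - 3)(x + 4)^2, each dividing the next. The characteristic polynomial is their product, (x - 3)^2(x + 4)^2.

The rational canonical form is the block-diagonal matrix of companion matrices C(f_i):
R = [[3, 0, 0, 0], [0, 0, 0, 48], [0, 1, 0, 8], [0, 0, 1, -5]].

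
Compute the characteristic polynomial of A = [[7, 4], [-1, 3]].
χ_A(x) = (x - 5)^2

xI - A = [[x - 7, -4], [1, x - 3]].

Expanding det(xI - A) along the first row:
det(xI - A) = + (x - 7)·det([[x - 3]]) - (-4)·det([[1]]).

Evaluating gives χ_A(x) = x^2 - 10x + 25 = (x - 5)^2.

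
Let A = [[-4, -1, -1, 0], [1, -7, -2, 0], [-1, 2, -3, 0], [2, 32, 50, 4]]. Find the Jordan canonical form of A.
J = [[-5, 1, 0, 0], [0, -5, 0, 0], [0, 0, -4, 0], [0, 0, 0, 4]]

The characteristic polynomial is det(xI - A) = (x - 4)(x + 4)(x + 5)^2, so the eigenvalues are -5 (algebraic multiplicity 2), -4 (algebraic multiplicity 1), 4 (algebraic multiplicity 1).

For λ = -5: rank(A + 5I) = 3, rank((A + 5I)^2) = 2. The eigenspace has dimension 4 - 3 = 1, so there is 1 Jordan block; the rank sequence gives block sizes [2].

For λ = -4: algebraic multiplicity 1 gives one 1×1 block.

For λ = 4: algebraic multiplicity 1 gives one 1×1 block.

Assembling the blocks gives the Jordan form J above.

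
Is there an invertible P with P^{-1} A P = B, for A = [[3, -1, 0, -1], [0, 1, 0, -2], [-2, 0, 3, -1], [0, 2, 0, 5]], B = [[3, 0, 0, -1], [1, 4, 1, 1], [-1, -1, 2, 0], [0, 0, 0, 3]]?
Yes.

Two matrices over a field are similar if and only if they have the same invariant factors.

Both A and B have characteristic polynomial (x - 3)^4 and minimal polynomial (x - 3)^2. Computing further, both have invariant factors (x - 3)^2, (x - 3)^2. Hence A and B are similar.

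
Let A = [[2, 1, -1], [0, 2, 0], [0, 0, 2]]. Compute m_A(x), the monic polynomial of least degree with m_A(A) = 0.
m_A(x) = (x - 2)^2

The characteristic polynomial factors as (x - 2)^3. The minimal polynomial is ∏(x - λ)^{k_λ} where k_λ is the size of the largest Jordan block at λ.

For λ = 2: rank(A - 2I) = 1, and the largest Jordan block has size 2 (the smallest k with rank((A - 2I)^k) = rank((A - 2I)^(k+1))).

So m_A(x) = (x - 2)^2.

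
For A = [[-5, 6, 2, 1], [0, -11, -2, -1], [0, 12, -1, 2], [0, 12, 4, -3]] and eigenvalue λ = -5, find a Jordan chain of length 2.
v_1 = [[0, 0, -1, 3]]^T, v_2 = [[1, -1, 2, 2]]^T

We seek v_1 ∈ ker((A + 5I)^2) \ ker(A + 5I), then set v_{i+1} = (A + 5I) v_i.

One such chain is v_1 = [[0, 0, -1, 3]]^T, v_2 = [[1, -1, 2, 2]]^T. Check: (A + 5I) v_2 = [[0, 0, 0, 0]]^T = 0.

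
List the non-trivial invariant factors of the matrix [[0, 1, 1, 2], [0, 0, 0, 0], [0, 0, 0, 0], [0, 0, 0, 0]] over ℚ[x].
x, x, x^2

The Jordan structure of A has elementary divisors x^2, x, x. Arranging the block sizes at each eigenvalue in decreasing order and taking row products gives the invariant factors.

Invariant factors (smallest first, each dividing the next): x, x, x^2.

Check: the last factor x^2 is the minimal polynomial, and the product x^4 is the characteristic polynomial.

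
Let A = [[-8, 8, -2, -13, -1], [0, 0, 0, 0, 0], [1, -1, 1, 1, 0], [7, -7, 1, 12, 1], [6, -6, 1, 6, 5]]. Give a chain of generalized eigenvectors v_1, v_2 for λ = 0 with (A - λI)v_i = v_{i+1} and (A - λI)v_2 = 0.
v_1 = [[0, 0, -1, 0, 0]]^T, v_2 = [[2, 0, -1, -1, -1]]^T

We seek v_1 ∈ ker(A^2) \ ker(A), then set v_{i+1} = A v_i.

One such chain is v_1 = [[0, 0, -1, 0, 0]]^T, v_2 = [[2, 0, -1, -1, -1]]^T. Check: A v_2 = [[0, 0, 0, 0, 0]]^T = 0.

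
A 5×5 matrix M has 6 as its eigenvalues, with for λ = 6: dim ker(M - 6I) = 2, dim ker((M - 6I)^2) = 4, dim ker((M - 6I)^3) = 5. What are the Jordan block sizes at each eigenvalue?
λ = 6: successive nullity increments [2, 2, 1] count blocks of size ≥ k; block sizes are [3, 2].

Jordan blocks: (6, 3), (6, 2)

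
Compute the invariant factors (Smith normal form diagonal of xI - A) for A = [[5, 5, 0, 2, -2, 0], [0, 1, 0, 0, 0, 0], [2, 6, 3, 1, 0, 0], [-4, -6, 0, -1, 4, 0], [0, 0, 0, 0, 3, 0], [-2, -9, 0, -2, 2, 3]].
The Jordan structure of A has elementary divisors (x - 1)^2, (x - 3)^2, (x - 3), (x - 3). Arranging the block sizes at each eigenvalue in decreasing order and taking row products gives the invariant factors.

Invariant factors (smallest first, each dividing the next): x - 3, x - 3, (x - 3)^2(x - 1)^2.

Check: the last factor (x - 3)^2(x - 1)^2 is the minimal polynomial, and the product (x - 3)^4(x - 1)^2 is the characteristic polynomial.

x - 3, x - 3, (x - 3)^2(x - 1)^2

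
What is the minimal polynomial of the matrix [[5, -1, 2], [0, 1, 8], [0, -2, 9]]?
The characteristic polynomial factors as (x - 5)^3. The minimal polynomial is ∏(x - λ)^{k_λ} where k_λ is the size of the largest Jordan block at λ.

For λ = 5: rank(A - 5I) = 1, and the largest Jordan block has size 2 (the smallest k with rank((A - 5I)^k) = rank((A - 5I)^(k+1))).

So m_A(x) = (x - 5)^2.

m_A(x) = (x - 5)^2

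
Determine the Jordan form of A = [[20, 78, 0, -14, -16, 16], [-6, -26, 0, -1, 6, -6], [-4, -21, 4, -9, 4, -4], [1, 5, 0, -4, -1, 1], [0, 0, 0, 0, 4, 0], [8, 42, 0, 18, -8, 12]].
The characteristic polynomial is det(xI - A) = (x - 4)^4(x + 3)^2, so the eigenvalues are -3 (algebraic multiplicity 2), 4 (algebraic multiplicity 4).

For λ = -3: rank(A + 3I) = 5, rank((A + 3I)^2) = 4. The eigenspace has dimension 6 - 5 = 1, so there is 1 Jordan block; the rank sequence gives block sizes [2].

For λ = 4: rank(A - 4I) = 3, rank((A - 4I)^2) = 2. The eigenspace has dimension 6 - 3 = 3, so there are 3 Jordan blocks; the rank sequence gives block sizes [2, 1, 1].

Assembling the blocks gives the Jordan form J above.

J = [[-3, 1, 0, 0, 0, 0], [0, -3, 0, 0, 0, 0], [0, 0, 4, 1, 0, 0], [0, 0, 0, 4, 0, 0], [0, 0, 0, 0, 4, 0], [0, 0, 0, 0, 0, 4]]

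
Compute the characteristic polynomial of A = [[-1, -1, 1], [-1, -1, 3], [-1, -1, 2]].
χ_A(x) = x^3

xI - A = [[x + 1, 1, -1], [1, x + 1, -3], [1, 1, x - 2]].

Expanding det(xI - A) along the first row:
det(xI - A) = + (x + 1)·det([[x + 1, -3], [1, x - 2]]) - (1)·det([[1, -3], [1, x - 2]]) + (-1)·det([[1, x + 1], [1, 1]]).

Evaluating gives χ_A(x) = x^3.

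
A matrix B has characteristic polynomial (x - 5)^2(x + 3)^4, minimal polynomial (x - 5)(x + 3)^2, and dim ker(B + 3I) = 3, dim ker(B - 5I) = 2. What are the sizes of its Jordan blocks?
Jordan blocks: (-3, 2), (-3, 1), (-3, 1), (5, 1), (5, 1)

λ = -3: algebraic multiplicity 4 (exponent in χ_B), largest block size 2 (exponent in m_B), 3 blocks (geometric multiplicity). These force block sizes [2, 1, 1].
λ = 5: algebraic multiplicity 2 (exponent in χ_B), largest block size 1 (exponent in m_B), 2 blocks (geometric multiplicity). These force block sizes [1, 1].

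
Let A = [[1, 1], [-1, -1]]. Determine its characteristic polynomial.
xI - A = [[x - 1, -1], [1, x + 1]].

Expanding det(xI - A) along the first row:
det(xI - A) = + (x - 1)·det([[x + 1]]) - (-1)·det([[1]]).

Evaluating gives χ_A(x) = x^2.

χ_A(x) = x^2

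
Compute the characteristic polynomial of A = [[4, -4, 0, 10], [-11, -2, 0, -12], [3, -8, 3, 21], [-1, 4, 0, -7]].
χ_A(x) = (x - 3)^2(x + 4)^2

xI - A = [[x - 4, 4, 0, -10], [11, x + 2, 0, 12], [-3, 8, x - 3, -21], [1, -4, 0, x + 7]].

Expanding det(xI - A) along the first row:
det(xI - A) = + (x - 4)·det([[x + 2, 0, 12], [8, x - 3, -21], [-4, 0, x + 7]]) - (4)·det([[11, 0, 12], [-3, x - 3, -21], [1, 0, x + 7]]) + (0)·det([[11, x + 2, 12], [-3, 8, -21], [1, -4, x + 7]]) - (-10)·det([[11, x + 2, 0], [-3, 8, x - 3], [1, -4, 0]]).

Evaluating gives χ_A(x) = x^4 + 2x^3 - 23x^2 - 24x + 144 = (x - 3)^2(x + 4)^2.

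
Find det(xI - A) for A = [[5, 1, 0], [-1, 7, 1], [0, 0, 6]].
χ_A(x) = (x - 6)^3

xI - A = [[x - 5, -1, 0], [1, x - 7, -1], [0, 0, x - 6]].

Expanding det(xI - A) along the first row:
det(xI - A) = + (x - 5)·det([[x - 7, -1], [0, x - 6]]) - (-1)·det([[1, -1], [0, x - 6]]) + (0)·det([[1, x - 7], [0, 0]]).

Evaluating gives χ_A(x) = x^3 - 18x^2 + 108x - 216 = (x - 6)^3.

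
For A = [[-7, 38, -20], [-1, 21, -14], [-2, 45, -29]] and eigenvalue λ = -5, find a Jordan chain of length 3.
v_1 = [[3, 2, 4]]^T, v_2 = [[-10, -7, -12]]^T, v_3 = [[-6, -4, -7]]^T

We seek v_1 ∈ ker((A + 5I)^3) \ ker((A + 5I)^2), then set v_{i+1} = (A + 5I) v_i.

One such chain is v_1 = [[3, 2, 4]]^T, v_2 = [[-10, -7, -12]]^T, v_3 = [[-6, -4, -7]]^T. Check: (A + 5I) v_3 = [[0, 0, 0]]^T = 0.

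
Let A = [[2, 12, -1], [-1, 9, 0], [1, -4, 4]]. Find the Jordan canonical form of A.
J = [[5, 1, 0], [0, 5, 1], [0, 0, 5]]

The characteristic polynomial is det(xI - A) = (x - 5)^3, so the eigenvalues are 5 (algebraic multiplicity 3).

For λ = 5: rank(A - 5I) = 2, rank((A - 5I)^2) = 1, rank((A - 5I)^3) = 0. The eigenspace has dimension 3 - 2 = 1, so there is 1 Jordan block; the rank sequence gives block sizes [3].

Assembling the blocks gives the Jordan form J above.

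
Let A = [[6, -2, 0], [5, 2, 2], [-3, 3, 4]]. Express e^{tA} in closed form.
A has Jordan form J = [[4, 1, 0], [0, 4, 1], [0, 0, 4]] with A = PJP^{-1}, so e^{tA} = P e^{tJ} P^{-1}.

For a Jordan block J_k(λ), e^{tJ_k(λ)} = e^{λt} · (I + tN + t^2 N^2/2! + ... + t^{k-1} N^{k-1}/(k-1)!) where N is the nilpotent superdiagonal part.

Assembling the blocks and conjugating back gives the entries of e^{tA} as shown above.

e^{tA} = [[(-3*t^2 + 2*t + 1)*e^{4*t}, -2*t*e^{4*t}, -2*t^2*e^{4*t}], [t*(5 - 3*t)*e^{4*t}, (1 - 2*t)*e^{4*t}, 2*t*(1 - t)*e^{4*t}], [3*t*(3*t - 2)*e^{4*t}/2, 3*t*e^{4*t}, (3*t^2 + 1)*e^{4*t}]]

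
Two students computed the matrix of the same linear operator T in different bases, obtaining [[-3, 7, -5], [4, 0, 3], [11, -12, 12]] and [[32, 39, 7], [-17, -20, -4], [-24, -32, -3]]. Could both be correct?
Two matrices over a field are similar if and only if they have the same invariant factors.

Both A and B have characteristic polynomial (x - 3)^3 and minimal polynomial (x - 3)^3. Computing further, both have invariant factors (x - 3)^3. Hence A and B are similar.

Yes.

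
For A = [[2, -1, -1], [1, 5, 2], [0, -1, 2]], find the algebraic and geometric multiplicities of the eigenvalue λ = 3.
The characteristic polynomial is (x - 3)^3, so the factor x - 3 appears with exponent 3: the algebraic multiplicity is 3.

rank(A - 3I) = 2, so the eigenspace has dimension 3 - 2 = 1: the geometric multiplicity is 1.

Since 1 < 3, A is not diagonalizable.

algebraic multiplicity 3, geometric multiplicity 1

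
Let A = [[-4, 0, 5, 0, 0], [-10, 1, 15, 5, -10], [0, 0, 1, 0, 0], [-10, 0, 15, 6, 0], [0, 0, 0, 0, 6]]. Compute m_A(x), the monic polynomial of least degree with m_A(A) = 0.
m_A(x) = (x - 6)(x - 1)(x + 4)

The characteristic polynomial factors as (x - 6)^2(x - 1)^2(x + 4). The minimal polynomial is ∏(x - λ)^{k_λ} where k_λ is the size of the largest Jordan block at λ.

For λ = -4: rank(A + 4I) = 4, and the largest Jordan block has size 1 (the smallest k with rank((A + 4I)^k) = rank((A + 4I)^(k+1))).
For λ = 1: rank(A - I) = 3, and the largest Jordan block has size 1 (the smallest k with rank((A - I)^k) = rank((A - I)^(k+1))).
For λ = 6: rank(A - 6I) = 3, and the largest Jordan block has size 1 (the smallest k with rank((A - 6I)^k) = rank((A - 6I)^(k+1))).

So m_A(x) = (x - 6)(x - 1)(x + 4).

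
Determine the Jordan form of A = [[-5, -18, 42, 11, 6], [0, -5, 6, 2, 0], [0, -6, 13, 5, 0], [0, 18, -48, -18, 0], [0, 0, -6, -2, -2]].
J = [[-5, 0, 0, 0, 0], [0, -5, 0, 0, 0], [0, 0, -3, 0, 0], [0, 0, 0, -2, 0], [0, 0, 0, 0, -2]]

The characteristic polynomial is det(xI - A) = (x + 2)^2(x + 3)(x + 5)^2, so the eigenvalues are -5 (algebraic multiplicity 2), -3 (algebraic multiplicity 1), -2 (algebraic multiplicity 2).

For λ = -5: rank(A + 5I) = 3. The eigenspace has dimension 5 - 3 = 2, so there are 2 Jordan blocks; the rank sequence gives block sizes [1, 1].

For λ = -3: algebraic multiplicity 1 gives one 1×1 block.

For λ = -2: rank(A + 2I) = 3. The eigenspace has dimension 5 - 3 = 2, so there are 2 Jordan blocks; the rank sequence gives block sizes [1, 1].

Assembling the blocks gives the Jordan form J above.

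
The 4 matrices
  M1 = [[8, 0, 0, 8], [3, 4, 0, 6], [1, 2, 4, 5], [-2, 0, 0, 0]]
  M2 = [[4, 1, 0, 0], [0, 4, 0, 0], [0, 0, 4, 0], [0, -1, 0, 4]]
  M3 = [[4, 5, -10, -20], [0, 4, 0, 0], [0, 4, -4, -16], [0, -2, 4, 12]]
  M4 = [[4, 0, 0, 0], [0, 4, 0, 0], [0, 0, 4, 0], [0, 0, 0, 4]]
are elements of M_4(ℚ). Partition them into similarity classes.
3 classes: {M1}, {M2, M3}, {M4}

Characteristic polynomials: χ_{M1} = (x - 4)^4, χ_{M2} = (x - 4)^4, χ_{M3} = (x - 4)^4, χ_{M4} = (x - 4)^4.

{M1}: invariant factors (x - 4)^2, (x - 4)^2.

{M2, M3}: invariant factors x - 4, x - 4, (x - 4)^2.

{M4}: invariant factors x - 4, x - 4, x - 4, x - 4.

Matrices are similar if and only if their invariant-factor lists agree; the partition into similarity classes is {M1}, {M2, M3}, {M4}.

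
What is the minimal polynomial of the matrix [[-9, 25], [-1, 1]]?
m_A(x) = (x + 4)^2

The characteristic polynomial factors as (x + 4)^2. The minimal polynomial is ∏(x - λ)^{k_λ} where k_λ is the size of the largest Jordan block at λ.

For λ = -4: rank(A + 4I) = 1, and the largest Jordan block has size 2 (the smallest k with rank((A + 4I)^k) = rank((A + 4I)^(k+1))).

So m_A(x) = (x + 4)^2.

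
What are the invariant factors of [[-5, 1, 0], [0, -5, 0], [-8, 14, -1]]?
The Jordan structure of A has elementary divisors (x + 5)^2, (x + 1). Arranging the block sizes at each eigenvalue in decreasing order and taking row products gives the invariant factors.

Invariant factors (smallest first, each dividing the next): (x + 1)(x + 5)^2.

Check: the last factor (x + 1)(x + 5)^2 is the minimal polynomial, and the product (x + 1)(x + 5)^2 is the characteristic polynomial.

(x + 1)(x + 5)^2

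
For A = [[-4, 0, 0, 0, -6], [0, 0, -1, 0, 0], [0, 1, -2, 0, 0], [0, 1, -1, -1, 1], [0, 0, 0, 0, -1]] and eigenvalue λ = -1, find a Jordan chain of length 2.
We seek v_1 ∈ ker((A + I)^2) \ ker(A + I), then set v_{i+1} = (A + I) v_i.

One such chain is v_1 = [[0, 1, 0, 2, 0]]^T, v_2 = [[0, 1, 1, 1, 0]]^T. Check: (A + I) v_2 = [[0, 0, 0, 0, 0]]^T = 0.

v_1 = [[0, 1, 0, 2, 0]]^T, v_2 = [[0, 1, 1, 1, 0]]^T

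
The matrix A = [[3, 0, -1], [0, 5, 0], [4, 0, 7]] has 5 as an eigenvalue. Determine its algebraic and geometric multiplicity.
algebraic multiplicity 3, geometric multiplicity 2

The characteristic polynomial is (x - 5)^3, so the factor x - 5 appears with exponent 3: the algebraic multiplicity is 3.

rank(A - 5I) = 1, so the eigenspace has dimension 3 - 1 = 2: the geometric multiplicity is 2.

Since 2 < 3, A is not diagonalizable.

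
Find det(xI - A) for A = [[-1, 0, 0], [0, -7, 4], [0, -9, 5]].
χ_A(x) = (x + 1)^3

xI - A = [[x + 1, 0, 0], [0, x + 7, -4], [0, 9, x - 5]].

Expanding det(xI - A) along the first row:
det(xI - A) = + (x + 1)·det([[x + 7, -4], [9, x - 5]]) - (0)·det([[0, -4], [0, x - 5]]) + (0)·det([[0, x + 7], [0, 9]]).

Evaluating gives χ_A(x) = x^3 + 3x^2 + 3x + 1 = (x + 1)^3.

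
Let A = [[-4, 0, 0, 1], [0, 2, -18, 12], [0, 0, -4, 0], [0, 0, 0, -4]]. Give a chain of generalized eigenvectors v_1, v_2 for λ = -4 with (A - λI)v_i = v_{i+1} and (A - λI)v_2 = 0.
v_1 = [[0, -2, 0, 1]]^T, v_2 = [[1, 0, 0, 0]]^T

We seek v_1 ∈ ker((A + 4I)^2) \ ker(A + 4I), then set v_{i+1} = (A + 4I) v_i.

One such chain is v_1 = [[0, -2, 0, 1]]^T, v_2 = [[1, 0, 0, 0]]^T. Check: (A + 4I) v_2 = [[0, 0, 0, 0]]^T = 0.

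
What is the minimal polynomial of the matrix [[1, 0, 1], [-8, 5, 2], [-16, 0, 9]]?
The characteristic polynomial factors as (x - 5)^3. The minimal polynomial is ∏(x - λ)^{k_λ} where k_λ is the size of the largest Jordan block at λ.

For λ = 5: rank(A - 5I) = 1, and the largest Jordan block has size 2 (the smallest k with rank((A - 5I)^k) = rank((A - 5I)^(k+1))).

So m_A(x) = (x - 5)^2.

m_A(x) = (x - 5)^2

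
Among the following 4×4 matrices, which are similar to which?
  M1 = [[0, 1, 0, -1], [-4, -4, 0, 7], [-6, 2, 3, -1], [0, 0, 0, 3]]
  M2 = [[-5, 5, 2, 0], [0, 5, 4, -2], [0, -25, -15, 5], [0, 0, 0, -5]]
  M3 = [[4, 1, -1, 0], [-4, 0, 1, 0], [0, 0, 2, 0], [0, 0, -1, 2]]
3 classes: {M1}, {M2}, {M3}

Characteristic polynomials: χ_{M1} = (x - 3)^2(x + 2)^2, χ_{M2} = (x + 5)^4, χ_{M3} = (x - 2)^4.

{M1}: invariant factors (x - 3)^2(x + 2)^2.

{M2}: invariant factors (x + 5)^2, (x + 5)^2.

{M3}: invariant factors x - 2, (x - 2)^3.

Matrices are similar if and only if their invariant-factor lists agree; the partition into similarity classes is {M1}, {M2}, {M3}.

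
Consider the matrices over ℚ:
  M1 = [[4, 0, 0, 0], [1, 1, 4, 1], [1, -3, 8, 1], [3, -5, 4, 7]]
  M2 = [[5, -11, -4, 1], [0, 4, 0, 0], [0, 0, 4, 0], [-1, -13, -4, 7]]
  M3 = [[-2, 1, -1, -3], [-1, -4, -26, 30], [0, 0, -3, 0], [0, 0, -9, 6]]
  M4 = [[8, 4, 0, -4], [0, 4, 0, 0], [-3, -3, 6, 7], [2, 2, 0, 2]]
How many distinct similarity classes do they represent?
Characteristic polynomials: χ_{M1} = (x - 6)^2(x - 4)^2, χ_{M2} = (x - 6)^2(x - 4)^2, χ_{M3} = (x - 6)(x + 3)^3, χ_{M4} = (x - 6)^2(x - 4)^2.

{M1, M2, M4}: invariant factors x - 4, (x - 6)^2(x - 4).

{M3}: invariant factors x + 3, (x - 6)(x + 3)^2.

Matrices are similar if and only if their invariant-factor lists agree; the partition into similarity classes is {M1, M2, M4}, {M3}.

2 classes: {M1, M2, M4}, {M3}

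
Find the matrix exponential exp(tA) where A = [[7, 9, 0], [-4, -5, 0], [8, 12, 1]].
e^{tA} = [[(6*t + 1)*e^{t}, 9*t*e^{t}, 0], [-4*t*e^{t}, (1 - 6*t)*e^{t}, 0], [8*t*e^{t}, 12*t*e^{t}, e^{t}]]

A has Jordan form J = [[1, 1, 0], [0, 1, 0], [0, 0, 1]] with A = PJP^{-1}, so e^{tA} = P e^{tJ} P^{-1}.

For a Jordan block J_k(λ), e^{tJ_k(λ)} = e^{λt} · (I + tN + t^2 N^2/2! + ... + t^{k-1} N^{k-1}/(k-1)!) where N is the nilpotent superdiagonal part.

Assembling the blocks and conjugating back gives the entries of e^{tA} as shown above.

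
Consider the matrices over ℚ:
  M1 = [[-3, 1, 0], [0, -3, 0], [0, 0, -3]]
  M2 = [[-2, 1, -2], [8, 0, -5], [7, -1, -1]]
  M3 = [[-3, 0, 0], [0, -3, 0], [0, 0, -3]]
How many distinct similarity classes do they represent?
3 classes: {M1}, {M2}, {M3}

Characteristic polynomials: χ_{M1} = (x + 3)^3, χ_{M2} = (x + 1)^3, χ_{M3} = (x + 3)^3.

{M1}: invariant factors x + 3, (x + 3)^2.

{M2}: invariant factors (x + 1)^3.

{M3}: invariant factors x + 3, x + 3, x + 3.

Matrices are similar if and only if their invariant-factor lists agree; the partition into similarity classes is {M1}, {M2}, {M3}.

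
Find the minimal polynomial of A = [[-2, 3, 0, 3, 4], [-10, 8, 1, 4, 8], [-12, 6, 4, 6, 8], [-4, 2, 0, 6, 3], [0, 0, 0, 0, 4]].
The characteristic polynomial factors as (x - 4)^5. The minimal polynomial is ∏(x - λ)^{k_λ} where k_λ is the size of the largest Jordan block at λ.

For λ = 4: rank(A - 4I) = 3, and the largest Jordan block has size 3 (the smallest k with rank((A - 4I)^k) = rank((A - 4I)^(k+1))).

So m_A(x) = (x - 4)^3.

m_A(x) = (x - 4)^3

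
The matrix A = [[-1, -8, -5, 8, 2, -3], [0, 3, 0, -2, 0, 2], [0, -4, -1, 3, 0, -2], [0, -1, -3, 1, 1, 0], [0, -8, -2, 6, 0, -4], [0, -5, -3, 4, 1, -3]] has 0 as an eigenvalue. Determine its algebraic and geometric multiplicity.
The characteristic polynomial is x^3(x - 1)(x + 1)^2, so the factor x appears with exponent 3: the algebraic multiplicity is 3.

rank(A) = 5, so the eigenspace has dimension 6 - 5 = 1: the geometric multiplicity is 1.

Since 1 < 3, A is not diagonalizable.

algebraic multiplicity 3, geometric multiplicity 1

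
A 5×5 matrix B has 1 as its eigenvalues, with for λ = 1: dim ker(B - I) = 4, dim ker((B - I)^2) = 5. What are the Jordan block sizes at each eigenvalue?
Jordan blocks: (1, 2), (1, 1), (1, 1), (1, 1)

λ = 1: successive nullity increments [4, 1] count blocks of size ≥ k; block sizes are [2, 1, 1, 1].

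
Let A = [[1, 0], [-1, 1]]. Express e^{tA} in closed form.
A has Jordan form J = [[1, 1], [0, 1]] with A = PJP^{-1}, so e^{tA} = P e^{tJ} P^{-1}.

For a Jordan block J_k(λ), e^{tJ_k(λ)} = e^{λt} · (I + tN + t^2 N^2/2! + ... + t^{k-1} N^{k-1}/(k-1)!) where N is the nilpotent superdiagonal part.

Assembling the blocks and conjugating back gives the entries of e^{tA} as shown above.

e^{tA} = [[e^{t}, 0], [-t*e^{t}, e^{t}]]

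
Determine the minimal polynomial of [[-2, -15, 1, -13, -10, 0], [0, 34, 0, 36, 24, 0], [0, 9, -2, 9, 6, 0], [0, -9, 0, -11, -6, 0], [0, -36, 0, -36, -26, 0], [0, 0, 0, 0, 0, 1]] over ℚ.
The characteristic polynomial factors as (x - 1)^2(x + 2)^4. The minimal polynomial is ∏(x - λ)^{k_λ} where k_λ is the size of the largest Jordan block at λ.

For λ = -2: rank(A + 2I) = 3, and the largest Jordan block has size 2 (the smallest k with rank((A + 2I)^k) = rank((A + 2I)^(k+1))).
For λ = 1: rank(A - I) = 4, and the largest Jordan block has size 1 (the smallest k with rank((A - I)^k) = rank((A - I)^(k+1))).

So m_A(x) = (x - 1)(x + 2)^2.

m_A(x) = (x - 1)(x + 2)^2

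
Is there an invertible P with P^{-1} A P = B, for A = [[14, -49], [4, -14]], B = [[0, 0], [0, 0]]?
Both have characteristic polynomial x^2, but the minimal polynomial of A is x^2 while the minimal polynomial of B is x. The minimal polynomial is a similarity invariant, so A and B are not similar.

No.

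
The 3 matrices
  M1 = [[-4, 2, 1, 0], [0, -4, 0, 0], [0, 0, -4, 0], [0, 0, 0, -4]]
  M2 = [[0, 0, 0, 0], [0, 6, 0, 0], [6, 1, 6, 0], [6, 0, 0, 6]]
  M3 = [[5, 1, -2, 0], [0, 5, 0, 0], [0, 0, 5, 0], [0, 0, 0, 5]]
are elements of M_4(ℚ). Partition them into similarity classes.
3 classes: {M1}, {M2}, {M3}

Characteristic polynomials: χ_{M1} = (x + 4)^4, χ_{M2} = x(x - 6)^3, χ_{M3} = (x - 5)^4.

{M1}: invariant factors x + 4, x + 4, (x + 4)^2.

{M2}: invariant factors x - 6, x(x - 6)^2.

{M3}: invariant factors x - 5, x - 5, (x - 5)^2.

Matrices are similar if and only if their invariant-factor lists agree; the partition into similarity classes is {M1}, {M2}, {M3}.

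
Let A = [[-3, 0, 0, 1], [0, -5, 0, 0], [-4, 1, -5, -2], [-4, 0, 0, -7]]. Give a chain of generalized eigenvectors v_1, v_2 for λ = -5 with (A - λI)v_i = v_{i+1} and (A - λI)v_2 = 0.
We seek v_1 ∈ ker((A + 5I)^2) \ ker(A + 5I), then set v_{i+1} = (A + 5I) v_i.

One such chain is v_1 = [[0, 1, 1, 0]]^T, v_2 = [[0, 0, 1, 0]]^T. Check: (A + 5I) v_2 = [[0, 0, 0, 0]]^T = 0.

v_1 = [[0, 1, 1, 0]]^T, v_2 = [[0, 0, 1, 0]]^T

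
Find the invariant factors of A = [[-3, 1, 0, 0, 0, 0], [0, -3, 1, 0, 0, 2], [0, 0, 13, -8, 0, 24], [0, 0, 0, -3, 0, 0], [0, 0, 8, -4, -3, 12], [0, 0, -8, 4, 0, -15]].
x + 3, x + 3, (x - 1)(x + 3)^3

The Jordan structure of A has elementary divisors (x + 3)^3, (x + 3), (x + 3), (x - 1). Arranging the block sizes at each eigenvalue in decreasing order and taking row products gives the invariant factors.

Invariant factors (smallest first, each dividing the next): x + 3, x + 3, (x - 1)(x + 3)^3.

Check: the last factor (x - 1)(x + 3)^3 is the minimal polynomial, and the product (x - 1)(x + 3)^5 is the characteristic polynomial.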